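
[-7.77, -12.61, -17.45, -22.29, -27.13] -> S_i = -7.77 + -4.84*i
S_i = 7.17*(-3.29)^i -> [7.17, -23.59, 77.61, -255.33, 840.05]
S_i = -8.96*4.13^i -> [-8.96, -37.0, -152.83, -631.19, -2606.8]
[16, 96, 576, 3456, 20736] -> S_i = 16*6^i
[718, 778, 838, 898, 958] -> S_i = 718 + 60*i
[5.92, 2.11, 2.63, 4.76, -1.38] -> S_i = Random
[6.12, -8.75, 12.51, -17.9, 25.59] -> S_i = 6.12*(-1.43)^i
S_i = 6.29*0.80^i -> [6.29, 5.03, 4.03, 3.22, 2.58]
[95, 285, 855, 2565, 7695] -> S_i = 95*3^i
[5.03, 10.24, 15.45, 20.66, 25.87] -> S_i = 5.03 + 5.21*i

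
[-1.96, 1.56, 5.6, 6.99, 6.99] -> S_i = Random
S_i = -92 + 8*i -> [-92, -84, -76, -68, -60]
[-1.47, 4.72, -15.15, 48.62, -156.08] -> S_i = -1.47*(-3.21)^i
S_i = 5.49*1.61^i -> [5.49, 8.84, 14.23, 22.91, 36.89]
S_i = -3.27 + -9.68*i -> [-3.27, -12.95, -22.63, -32.31, -41.99]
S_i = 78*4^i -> [78, 312, 1248, 4992, 19968]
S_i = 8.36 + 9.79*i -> [8.36, 18.15, 27.94, 37.73, 47.52]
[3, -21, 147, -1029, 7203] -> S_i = 3*-7^i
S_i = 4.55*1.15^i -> [4.55, 5.23, 6.02, 6.92, 7.96]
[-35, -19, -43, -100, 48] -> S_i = Random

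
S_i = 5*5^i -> [5, 25, 125, 625, 3125]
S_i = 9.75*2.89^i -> [9.75, 28.18, 81.43, 235.34, 680.14]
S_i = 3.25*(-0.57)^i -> [3.25, -1.85, 1.06, -0.6, 0.34]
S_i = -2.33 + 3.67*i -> [-2.33, 1.34, 5.01, 8.68, 12.35]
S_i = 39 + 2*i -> [39, 41, 43, 45, 47]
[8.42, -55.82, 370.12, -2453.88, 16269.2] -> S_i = 8.42*(-6.63)^i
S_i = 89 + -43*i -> [89, 46, 3, -40, -83]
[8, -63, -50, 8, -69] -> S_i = Random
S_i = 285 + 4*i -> [285, 289, 293, 297, 301]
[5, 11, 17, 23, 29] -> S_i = 5 + 6*i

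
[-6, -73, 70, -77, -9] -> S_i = Random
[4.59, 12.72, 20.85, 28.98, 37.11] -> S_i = 4.59 + 8.13*i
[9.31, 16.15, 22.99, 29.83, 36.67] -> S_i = 9.31 + 6.84*i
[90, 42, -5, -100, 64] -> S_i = Random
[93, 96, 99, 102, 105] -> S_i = 93 + 3*i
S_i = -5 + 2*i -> [-5, -3, -1, 1, 3]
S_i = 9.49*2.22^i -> [9.49, 21.07, 46.77, 103.83, 230.5]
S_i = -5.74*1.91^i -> [-5.74, -10.96, -20.94, -40.0, -76.39]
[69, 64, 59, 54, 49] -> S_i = 69 + -5*i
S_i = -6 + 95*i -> [-6, 89, 184, 279, 374]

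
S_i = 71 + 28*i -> [71, 99, 127, 155, 183]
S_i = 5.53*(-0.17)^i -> [5.53, -0.94, 0.16, -0.03, 0.0]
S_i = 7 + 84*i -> [7, 91, 175, 259, 343]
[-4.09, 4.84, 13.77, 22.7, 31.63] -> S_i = -4.09 + 8.93*i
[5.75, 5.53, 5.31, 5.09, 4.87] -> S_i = 5.75 + -0.22*i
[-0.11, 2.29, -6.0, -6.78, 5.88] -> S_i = Random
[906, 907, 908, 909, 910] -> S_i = 906 + 1*i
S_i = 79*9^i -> [79, 711, 6399, 57591, 518319]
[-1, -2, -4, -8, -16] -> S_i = -1*2^i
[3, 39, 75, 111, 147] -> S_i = 3 + 36*i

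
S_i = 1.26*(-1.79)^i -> [1.26, -2.26, 4.04, -7.23, 12.94]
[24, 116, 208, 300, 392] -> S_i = 24 + 92*i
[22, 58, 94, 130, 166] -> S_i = 22 + 36*i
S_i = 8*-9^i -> [8, -72, 648, -5832, 52488]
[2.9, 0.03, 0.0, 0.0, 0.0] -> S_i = 2.90*0.01^i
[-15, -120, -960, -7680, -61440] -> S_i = -15*8^i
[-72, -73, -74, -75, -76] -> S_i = -72 + -1*i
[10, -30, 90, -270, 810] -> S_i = 10*-3^i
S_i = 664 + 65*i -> [664, 729, 794, 859, 924]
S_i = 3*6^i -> [3, 18, 108, 648, 3888]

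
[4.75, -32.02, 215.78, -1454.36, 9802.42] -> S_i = 4.75*(-6.74)^i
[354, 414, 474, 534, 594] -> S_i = 354 + 60*i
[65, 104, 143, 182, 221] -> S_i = 65 + 39*i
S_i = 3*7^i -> [3, 21, 147, 1029, 7203]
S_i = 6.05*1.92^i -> [6.05, 11.62, 22.3, 42.82, 82.22]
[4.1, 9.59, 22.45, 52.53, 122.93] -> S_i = 4.10*2.34^i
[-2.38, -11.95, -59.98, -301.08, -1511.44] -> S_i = -2.38*5.02^i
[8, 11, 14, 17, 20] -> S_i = 8 + 3*i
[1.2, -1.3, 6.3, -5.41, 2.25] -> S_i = Random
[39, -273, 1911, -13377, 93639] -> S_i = 39*-7^i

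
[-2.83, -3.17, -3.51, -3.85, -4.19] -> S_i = -2.83 + -0.34*i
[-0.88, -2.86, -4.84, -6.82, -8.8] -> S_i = -0.88 + -1.98*i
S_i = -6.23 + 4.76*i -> [-6.23, -1.47, 3.29, 8.05, 12.81]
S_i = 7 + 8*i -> [7, 15, 23, 31, 39]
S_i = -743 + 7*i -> [-743, -736, -729, -722, -715]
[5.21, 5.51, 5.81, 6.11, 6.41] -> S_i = 5.21 + 0.30*i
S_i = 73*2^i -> [73, 146, 292, 584, 1168]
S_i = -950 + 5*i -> [-950, -945, -940, -935, -930]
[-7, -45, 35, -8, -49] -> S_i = Random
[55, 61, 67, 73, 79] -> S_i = 55 + 6*i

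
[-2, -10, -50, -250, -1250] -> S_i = -2*5^i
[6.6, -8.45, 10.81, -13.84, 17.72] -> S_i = 6.60*(-1.28)^i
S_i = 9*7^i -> [9, 63, 441, 3087, 21609]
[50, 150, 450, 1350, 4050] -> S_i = 50*3^i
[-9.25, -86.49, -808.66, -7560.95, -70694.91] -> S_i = -9.25*9.35^i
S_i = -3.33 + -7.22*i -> [-3.33, -10.55, -17.77, -24.99, -32.21]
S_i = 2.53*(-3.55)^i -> [2.53, -8.98, 31.88, -113.19, 401.82]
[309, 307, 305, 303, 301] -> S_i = 309 + -2*i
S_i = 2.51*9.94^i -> [2.51, 24.95, 248.0, 2465.09, 24503.0]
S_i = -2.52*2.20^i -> [-2.52, -5.54, -12.2, -26.83, -59.03]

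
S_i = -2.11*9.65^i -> [-2.11, -20.36, -196.49, -1896.11, -18297.5]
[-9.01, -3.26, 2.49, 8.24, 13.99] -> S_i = -9.01 + 5.75*i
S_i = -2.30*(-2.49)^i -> [-2.3, 5.73, -14.26, 35.51, -88.41]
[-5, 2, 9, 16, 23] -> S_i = -5 + 7*i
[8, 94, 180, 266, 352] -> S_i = 8 + 86*i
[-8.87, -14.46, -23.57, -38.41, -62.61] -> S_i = -8.87*1.63^i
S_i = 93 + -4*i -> [93, 89, 85, 81, 77]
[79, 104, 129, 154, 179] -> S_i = 79 + 25*i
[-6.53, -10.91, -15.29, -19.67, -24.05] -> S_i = -6.53 + -4.38*i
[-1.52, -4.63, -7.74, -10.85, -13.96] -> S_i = -1.52 + -3.11*i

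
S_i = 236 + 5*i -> [236, 241, 246, 251, 256]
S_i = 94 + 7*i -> [94, 101, 108, 115, 122]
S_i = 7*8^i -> [7, 56, 448, 3584, 28672]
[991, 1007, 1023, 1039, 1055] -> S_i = 991 + 16*i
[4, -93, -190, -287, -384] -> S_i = 4 + -97*i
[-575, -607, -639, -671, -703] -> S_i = -575 + -32*i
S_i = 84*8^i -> [84, 672, 5376, 43008, 344064]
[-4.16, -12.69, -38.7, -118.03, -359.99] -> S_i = -4.16*3.05^i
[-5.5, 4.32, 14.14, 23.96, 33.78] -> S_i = -5.50 + 9.82*i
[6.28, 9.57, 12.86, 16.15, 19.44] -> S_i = 6.28 + 3.29*i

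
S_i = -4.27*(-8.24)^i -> [-4.27, 35.18, -289.92, 2388.96, -19685.06]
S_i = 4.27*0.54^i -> [4.27, 2.31, 1.25, 0.67, 0.36]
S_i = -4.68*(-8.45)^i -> [-4.68, 39.55, -334.16, 2823.68, -23860.12]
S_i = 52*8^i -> [52, 416, 3328, 26624, 212992]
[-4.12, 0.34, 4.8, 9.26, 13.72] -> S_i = -4.12 + 4.46*i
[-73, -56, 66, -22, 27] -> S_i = Random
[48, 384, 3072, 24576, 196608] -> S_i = 48*8^i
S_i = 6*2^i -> [6, 12, 24, 48, 96]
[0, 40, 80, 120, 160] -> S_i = 0 + 40*i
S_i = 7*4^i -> [7, 28, 112, 448, 1792]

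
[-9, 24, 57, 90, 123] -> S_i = -9 + 33*i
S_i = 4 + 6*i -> [4, 10, 16, 22, 28]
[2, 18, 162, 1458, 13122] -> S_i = 2*9^i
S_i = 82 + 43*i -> [82, 125, 168, 211, 254]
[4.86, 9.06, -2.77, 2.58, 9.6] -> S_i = Random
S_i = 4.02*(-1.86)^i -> [4.02, -7.48, 13.91, -25.87, 48.11]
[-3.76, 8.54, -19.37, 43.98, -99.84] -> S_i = -3.76*(-2.27)^i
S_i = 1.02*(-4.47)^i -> [1.02, -4.56, 20.38, -91.1, 407.22]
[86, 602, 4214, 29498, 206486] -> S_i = 86*7^i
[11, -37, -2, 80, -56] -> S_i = Random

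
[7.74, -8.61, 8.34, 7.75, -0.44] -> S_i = Random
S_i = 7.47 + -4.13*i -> [7.47, 3.34, -0.79, -4.92, -9.05]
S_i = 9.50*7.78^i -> [9.5, 73.91, 575.02, 4473.65, 34805.03]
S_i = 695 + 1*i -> [695, 696, 697, 698, 699]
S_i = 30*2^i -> [30, 60, 120, 240, 480]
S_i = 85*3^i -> [85, 255, 765, 2295, 6885]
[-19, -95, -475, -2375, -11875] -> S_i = -19*5^i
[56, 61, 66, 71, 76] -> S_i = 56 + 5*i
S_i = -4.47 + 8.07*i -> [-4.47, 3.6, 11.67, 19.74, 27.81]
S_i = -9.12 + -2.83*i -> [-9.12, -11.95, -14.78, -17.61, -20.44]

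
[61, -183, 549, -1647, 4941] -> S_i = 61*-3^i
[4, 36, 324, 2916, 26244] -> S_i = 4*9^i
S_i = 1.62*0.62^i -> [1.62, 1.0, 0.62, 0.39, 0.24]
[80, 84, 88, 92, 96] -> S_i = 80 + 4*i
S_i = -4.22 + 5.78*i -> [-4.22, 1.56, 7.34, 13.12, 18.9]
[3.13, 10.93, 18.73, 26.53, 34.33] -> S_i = 3.13 + 7.80*i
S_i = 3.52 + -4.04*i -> [3.52, -0.52, -4.56, -8.6, -12.64]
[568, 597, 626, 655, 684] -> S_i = 568 + 29*i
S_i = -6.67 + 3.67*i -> [-6.67, -3.0, 0.67, 4.34, 8.01]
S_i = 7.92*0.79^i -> [7.92, 6.26, 4.94, 3.9, 3.08]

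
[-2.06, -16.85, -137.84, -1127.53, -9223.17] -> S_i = -2.06*8.18^i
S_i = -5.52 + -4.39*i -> [-5.52, -9.91, -14.3, -18.69, -23.08]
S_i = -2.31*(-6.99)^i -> [-2.31, 16.15, -112.87, 788.94, -5514.68]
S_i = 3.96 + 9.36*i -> [3.96, 13.32, 22.68, 32.04, 41.4]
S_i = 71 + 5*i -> [71, 76, 81, 86, 91]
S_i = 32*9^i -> [32, 288, 2592, 23328, 209952]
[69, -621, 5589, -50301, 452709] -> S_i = 69*-9^i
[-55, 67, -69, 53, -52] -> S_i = Random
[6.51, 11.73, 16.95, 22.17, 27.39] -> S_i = 6.51 + 5.22*i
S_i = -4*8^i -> [-4, -32, -256, -2048, -16384]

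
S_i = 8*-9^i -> [8, -72, 648, -5832, 52488]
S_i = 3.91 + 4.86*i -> [3.91, 8.77, 13.63, 18.49, 23.35]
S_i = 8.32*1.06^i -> [8.32, 8.82, 9.35, 9.91, 10.5]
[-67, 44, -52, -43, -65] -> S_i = Random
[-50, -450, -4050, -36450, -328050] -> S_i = -50*9^i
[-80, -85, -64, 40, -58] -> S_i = Random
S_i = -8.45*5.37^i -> [-8.45, -45.38, -243.67, -1308.52, -7026.74]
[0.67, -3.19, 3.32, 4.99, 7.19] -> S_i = Random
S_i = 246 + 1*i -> [246, 247, 248, 249, 250]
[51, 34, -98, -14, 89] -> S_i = Random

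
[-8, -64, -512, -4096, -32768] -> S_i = -8*8^i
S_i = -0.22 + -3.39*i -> [-0.22, -3.61, -7.0, -10.39, -13.78]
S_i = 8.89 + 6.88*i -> [8.89, 15.77, 22.65, 29.53, 36.41]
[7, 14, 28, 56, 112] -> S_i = 7*2^i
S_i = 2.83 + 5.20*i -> [2.83, 8.03, 13.23, 18.43, 23.63]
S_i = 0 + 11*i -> [0, 11, 22, 33, 44]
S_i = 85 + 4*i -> [85, 89, 93, 97, 101]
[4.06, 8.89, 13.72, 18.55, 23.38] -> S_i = 4.06 + 4.83*i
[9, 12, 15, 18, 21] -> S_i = 9 + 3*i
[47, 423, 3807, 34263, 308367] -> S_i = 47*9^i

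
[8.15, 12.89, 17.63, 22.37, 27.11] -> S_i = 8.15 + 4.74*i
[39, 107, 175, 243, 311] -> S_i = 39 + 68*i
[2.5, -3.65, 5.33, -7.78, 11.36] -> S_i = 2.50*(-1.46)^i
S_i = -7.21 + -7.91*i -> [-7.21, -15.12, -23.03, -30.94, -38.85]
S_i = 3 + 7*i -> [3, 10, 17, 24, 31]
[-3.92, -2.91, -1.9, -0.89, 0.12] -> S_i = -3.92 + 1.01*i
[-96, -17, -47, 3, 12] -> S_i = Random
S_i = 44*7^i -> [44, 308, 2156, 15092, 105644]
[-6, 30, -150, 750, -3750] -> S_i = -6*-5^i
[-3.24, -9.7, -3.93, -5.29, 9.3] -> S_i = Random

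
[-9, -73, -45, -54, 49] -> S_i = Random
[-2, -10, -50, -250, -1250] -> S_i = -2*5^i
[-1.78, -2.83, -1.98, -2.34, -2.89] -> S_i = Random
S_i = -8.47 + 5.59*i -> [-8.47, -2.88, 2.71, 8.3, 13.89]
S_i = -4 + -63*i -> [-4, -67, -130, -193, -256]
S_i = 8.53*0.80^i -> [8.53, 6.82, 5.46, 4.37, 3.49]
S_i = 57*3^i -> [57, 171, 513, 1539, 4617]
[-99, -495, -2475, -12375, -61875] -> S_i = -99*5^i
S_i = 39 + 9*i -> [39, 48, 57, 66, 75]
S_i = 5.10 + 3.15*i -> [5.1, 8.25, 11.4, 14.55, 17.7]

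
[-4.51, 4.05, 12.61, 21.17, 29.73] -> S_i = -4.51 + 8.56*i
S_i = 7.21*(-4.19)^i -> [7.21, -30.21, 126.58, -530.37, 2222.24]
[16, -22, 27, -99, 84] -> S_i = Random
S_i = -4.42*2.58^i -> [-4.42, -11.4, -29.42, -75.91, -195.84]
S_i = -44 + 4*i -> [-44, -40, -36, -32, -28]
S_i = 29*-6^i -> [29, -174, 1044, -6264, 37584]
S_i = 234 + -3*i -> [234, 231, 228, 225, 222]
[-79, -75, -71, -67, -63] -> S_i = -79 + 4*i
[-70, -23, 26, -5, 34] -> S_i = Random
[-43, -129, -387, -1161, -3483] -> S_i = -43*3^i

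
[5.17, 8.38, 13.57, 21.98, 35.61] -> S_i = 5.17*1.62^i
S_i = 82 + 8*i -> [82, 90, 98, 106, 114]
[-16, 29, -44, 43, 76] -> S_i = Random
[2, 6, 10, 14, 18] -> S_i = 2 + 4*i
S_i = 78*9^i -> [78, 702, 6318, 56862, 511758]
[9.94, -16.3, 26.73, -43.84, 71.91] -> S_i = 9.94*(-1.64)^i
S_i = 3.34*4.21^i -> [3.34, 14.06, 59.2, 249.23, 1049.24]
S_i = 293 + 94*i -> [293, 387, 481, 575, 669]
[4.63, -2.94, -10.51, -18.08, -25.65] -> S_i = 4.63 + -7.57*i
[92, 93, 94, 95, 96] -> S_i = 92 + 1*i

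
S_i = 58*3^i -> [58, 174, 522, 1566, 4698]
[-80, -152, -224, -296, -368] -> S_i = -80 + -72*i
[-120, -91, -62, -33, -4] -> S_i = -120 + 29*i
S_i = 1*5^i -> [1, 5, 25, 125, 625]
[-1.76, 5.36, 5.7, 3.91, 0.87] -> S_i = Random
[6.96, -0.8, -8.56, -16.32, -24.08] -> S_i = 6.96 + -7.76*i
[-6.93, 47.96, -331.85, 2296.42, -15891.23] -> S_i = -6.93*(-6.92)^i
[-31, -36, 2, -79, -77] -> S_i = Random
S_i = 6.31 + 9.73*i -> [6.31, 16.04, 25.77, 35.5, 45.23]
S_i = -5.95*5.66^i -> [-5.95, -33.68, -190.61, -1078.86, -6106.36]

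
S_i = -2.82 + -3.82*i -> [-2.82, -6.64, -10.46, -14.28, -18.1]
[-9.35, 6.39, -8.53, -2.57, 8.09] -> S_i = Random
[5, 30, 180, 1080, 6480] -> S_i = 5*6^i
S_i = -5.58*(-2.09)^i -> [-5.58, 11.66, -24.37, 50.94, -106.47]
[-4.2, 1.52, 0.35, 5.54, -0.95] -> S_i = Random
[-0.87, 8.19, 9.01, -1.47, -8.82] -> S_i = Random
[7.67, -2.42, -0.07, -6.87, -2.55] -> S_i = Random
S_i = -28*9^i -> [-28, -252, -2268, -20412, -183708]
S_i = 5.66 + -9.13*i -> [5.66, -3.47, -12.6, -21.73, -30.86]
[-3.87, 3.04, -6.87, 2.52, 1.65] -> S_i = Random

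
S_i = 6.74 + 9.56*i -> [6.74, 16.3, 25.86, 35.42, 44.98]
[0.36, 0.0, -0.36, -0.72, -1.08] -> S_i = 0.36 + -0.36*i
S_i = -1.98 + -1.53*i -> [-1.98, -3.51, -5.04, -6.57, -8.1]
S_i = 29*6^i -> [29, 174, 1044, 6264, 37584]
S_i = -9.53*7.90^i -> [-9.53, -75.29, -594.77, -4698.66, -37119.43]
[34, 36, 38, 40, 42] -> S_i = 34 + 2*i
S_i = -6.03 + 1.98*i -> [-6.03, -4.05, -2.07, -0.09, 1.89]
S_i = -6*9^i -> [-6, -54, -486, -4374, -39366]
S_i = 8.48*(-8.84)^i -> [8.48, -74.96, 662.67, -5858.04, 51785.11]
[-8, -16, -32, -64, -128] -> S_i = -8*2^i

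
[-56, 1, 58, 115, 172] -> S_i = -56 + 57*i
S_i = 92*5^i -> [92, 460, 2300, 11500, 57500]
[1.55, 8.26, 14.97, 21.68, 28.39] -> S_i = 1.55 + 6.71*i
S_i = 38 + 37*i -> [38, 75, 112, 149, 186]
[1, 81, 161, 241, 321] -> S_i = 1 + 80*i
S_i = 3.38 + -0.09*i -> [3.38, 3.29, 3.2, 3.11, 3.02]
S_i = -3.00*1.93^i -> [-3.0, -5.79, -11.17, -21.57, -41.62]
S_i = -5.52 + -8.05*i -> [-5.52, -13.57, -21.62, -29.67, -37.72]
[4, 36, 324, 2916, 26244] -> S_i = 4*9^i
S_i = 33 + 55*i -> [33, 88, 143, 198, 253]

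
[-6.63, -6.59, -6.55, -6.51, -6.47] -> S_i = -6.63 + 0.04*i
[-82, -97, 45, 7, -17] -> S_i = Random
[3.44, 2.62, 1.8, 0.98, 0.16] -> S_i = 3.44 + -0.82*i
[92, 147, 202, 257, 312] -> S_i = 92 + 55*i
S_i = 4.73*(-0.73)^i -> [4.73, -3.45, 2.52, -1.84, 1.34]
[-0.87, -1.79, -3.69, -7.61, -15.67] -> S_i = -0.87*2.06^i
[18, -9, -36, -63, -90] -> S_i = 18 + -27*i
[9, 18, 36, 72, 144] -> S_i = 9*2^i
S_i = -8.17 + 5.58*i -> [-8.17, -2.59, 2.99, 8.57, 14.15]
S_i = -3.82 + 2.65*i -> [-3.82, -1.17, 1.48, 4.13, 6.78]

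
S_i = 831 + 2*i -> [831, 833, 835, 837, 839]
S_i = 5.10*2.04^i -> [5.1, 10.4, 21.22, 43.3, 88.33]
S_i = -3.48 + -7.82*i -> [-3.48, -11.3, -19.12, -26.94, -34.76]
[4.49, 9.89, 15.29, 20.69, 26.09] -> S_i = 4.49 + 5.40*i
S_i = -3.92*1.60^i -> [-3.92, -6.27, -10.04, -16.06, -25.69]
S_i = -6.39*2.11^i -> [-6.39, -13.48, -28.45, -60.03, -126.66]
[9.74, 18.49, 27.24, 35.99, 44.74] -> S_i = 9.74 + 8.75*i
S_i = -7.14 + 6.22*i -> [-7.14, -0.92, 5.3, 11.52, 17.74]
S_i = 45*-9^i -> [45, -405, 3645, -32805, 295245]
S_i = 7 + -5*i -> [7, 2, -3, -8, -13]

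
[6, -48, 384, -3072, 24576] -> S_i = 6*-8^i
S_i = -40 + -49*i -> [-40, -89, -138, -187, -236]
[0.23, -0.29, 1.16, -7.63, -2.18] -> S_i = Random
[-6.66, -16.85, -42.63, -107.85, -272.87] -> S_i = -6.66*2.53^i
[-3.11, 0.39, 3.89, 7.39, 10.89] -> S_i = -3.11 + 3.50*i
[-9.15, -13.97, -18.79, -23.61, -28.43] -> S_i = -9.15 + -4.82*i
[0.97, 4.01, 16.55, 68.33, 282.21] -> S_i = 0.97*4.13^i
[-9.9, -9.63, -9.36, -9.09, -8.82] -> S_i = -9.90 + 0.27*i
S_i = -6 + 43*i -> [-6, 37, 80, 123, 166]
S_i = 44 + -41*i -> [44, 3, -38, -79, -120]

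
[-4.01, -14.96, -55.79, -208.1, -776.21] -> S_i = -4.01*3.73^i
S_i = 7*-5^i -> [7, -35, 175, -875, 4375]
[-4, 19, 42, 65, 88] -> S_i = -4 + 23*i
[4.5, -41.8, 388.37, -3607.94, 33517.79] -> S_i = 4.50*(-9.29)^i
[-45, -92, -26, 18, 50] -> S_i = Random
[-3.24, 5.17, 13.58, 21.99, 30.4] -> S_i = -3.24 + 8.41*i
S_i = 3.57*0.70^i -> [3.57, 2.5, 1.75, 1.22, 0.86]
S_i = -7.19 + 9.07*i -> [-7.19, 1.88, 10.95, 20.02, 29.09]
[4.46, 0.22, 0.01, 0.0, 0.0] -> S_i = 4.46*0.05^i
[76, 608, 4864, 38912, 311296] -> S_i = 76*8^i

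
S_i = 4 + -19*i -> [4, -15, -34, -53, -72]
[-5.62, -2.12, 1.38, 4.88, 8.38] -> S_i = -5.62 + 3.50*i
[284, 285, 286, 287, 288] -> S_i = 284 + 1*i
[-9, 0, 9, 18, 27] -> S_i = -9 + 9*i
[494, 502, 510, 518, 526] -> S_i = 494 + 8*i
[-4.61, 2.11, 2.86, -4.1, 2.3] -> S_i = Random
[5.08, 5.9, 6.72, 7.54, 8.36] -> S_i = 5.08 + 0.82*i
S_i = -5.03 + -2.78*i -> [-5.03, -7.81, -10.59, -13.37, -16.15]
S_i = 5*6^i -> [5, 30, 180, 1080, 6480]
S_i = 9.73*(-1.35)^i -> [9.73, -13.14, 17.73, -23.94, 32.32]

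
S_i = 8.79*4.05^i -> [8.79, 35.6, 144.18, 583.92, 2364.88]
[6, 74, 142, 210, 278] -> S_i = 6 + 68*i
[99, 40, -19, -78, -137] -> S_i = 99 + -59*i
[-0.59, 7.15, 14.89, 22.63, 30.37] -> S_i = -0.59 + 7.74*i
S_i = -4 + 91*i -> [-4, 87, 178, 269, 360]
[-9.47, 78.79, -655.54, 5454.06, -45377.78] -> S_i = -9.47*(-8.32)^i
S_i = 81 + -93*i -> [81, -12, -105, -198, -291]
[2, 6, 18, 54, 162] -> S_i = 2*3^i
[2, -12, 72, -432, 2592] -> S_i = 2*-6^i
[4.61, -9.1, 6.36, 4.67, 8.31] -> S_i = Random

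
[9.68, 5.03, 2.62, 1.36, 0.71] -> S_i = 9.68*0.52^i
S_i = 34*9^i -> [34, 306, 2754, 24786, 223074]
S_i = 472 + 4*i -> [472, 476, 480, 484, 488]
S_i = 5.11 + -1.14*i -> [5.11, 3.97, 2.83, 1.69, 0.55]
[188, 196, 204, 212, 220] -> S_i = 188 + 8*i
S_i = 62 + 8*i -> [62, 70, 78, 86, 94]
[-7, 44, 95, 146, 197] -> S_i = -7 + 51*i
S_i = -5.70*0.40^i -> [-5.7, -2.28, -0.91, -0.36, -0.15]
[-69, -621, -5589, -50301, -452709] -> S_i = -69*9^i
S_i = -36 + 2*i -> [-36, -34, -32, -30, -28]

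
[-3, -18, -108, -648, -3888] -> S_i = -3*6^i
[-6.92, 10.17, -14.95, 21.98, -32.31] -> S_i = -6.92*(-1.47)^i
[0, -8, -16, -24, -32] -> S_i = 0 + -8*i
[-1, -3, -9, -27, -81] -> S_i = -1*3^i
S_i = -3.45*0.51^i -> [-3.45, -1.76, -0.9, -0.46, -0.23]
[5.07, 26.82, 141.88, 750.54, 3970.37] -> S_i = 5.07*5.29^i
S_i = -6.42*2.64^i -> [-6.42, -16.95, -44.74, -118.13, -311.85]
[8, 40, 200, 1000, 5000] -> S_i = 8*5^i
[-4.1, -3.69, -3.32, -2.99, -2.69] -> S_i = -4.10*0.90^i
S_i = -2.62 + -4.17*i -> [-2.62, -6.79, -10.96, -15.13, -19.3]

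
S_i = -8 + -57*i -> [-8, -65, -122, -179, -236]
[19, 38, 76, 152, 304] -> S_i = 19*2^i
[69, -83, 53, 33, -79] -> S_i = Random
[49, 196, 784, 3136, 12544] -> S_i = 49*4^i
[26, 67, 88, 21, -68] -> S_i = Random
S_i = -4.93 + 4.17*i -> [-4.93, -0.76, 3.41, 7.58, 11.75]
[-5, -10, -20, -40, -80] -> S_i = -5*2^i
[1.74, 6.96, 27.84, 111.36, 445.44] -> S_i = 1.74*4.00^i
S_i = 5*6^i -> [5, 30, 180, 1080, 6480]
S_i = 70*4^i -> [70, 280, 1120, 4480, 17920]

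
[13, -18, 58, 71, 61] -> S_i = Random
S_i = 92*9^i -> [92, 828, 7452, 67068, 603612]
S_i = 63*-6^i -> [63, -378, 2268, -13608, 81648]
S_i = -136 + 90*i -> [-136, -46, 44, 134, 224]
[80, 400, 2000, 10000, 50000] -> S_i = 80*5^i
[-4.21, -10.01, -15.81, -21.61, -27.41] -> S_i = -4.21 + -5.80*i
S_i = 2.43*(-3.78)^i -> [2.43, -9.19, 34.72, -131.24, 496.1]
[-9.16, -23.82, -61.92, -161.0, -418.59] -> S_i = -9.16*2.60^i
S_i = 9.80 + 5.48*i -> [9.8, 15.28, 20.76, 26.24, 31.72]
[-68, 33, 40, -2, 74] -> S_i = Random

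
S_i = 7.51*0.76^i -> [7.51, 5.71, 4.34, 3.3, 2.51]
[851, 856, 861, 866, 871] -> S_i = 851 + 5*i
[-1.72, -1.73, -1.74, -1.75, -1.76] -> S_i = -1.72 + -0.01*i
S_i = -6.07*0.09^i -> [-6.07, -0.55, -0.05, -0.0, -0.0]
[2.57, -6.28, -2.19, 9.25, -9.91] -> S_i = Random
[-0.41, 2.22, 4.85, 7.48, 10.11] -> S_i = -0.41 + 2.63*i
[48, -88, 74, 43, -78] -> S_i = Random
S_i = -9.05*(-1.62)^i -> [-9.05, 14.66, -23.75, 38.48, -62.33]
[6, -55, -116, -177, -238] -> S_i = 6 + -61*i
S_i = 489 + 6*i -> [489, 495, 501, 507, 513]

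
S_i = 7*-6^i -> [7, -42, 252, -1512, 9072]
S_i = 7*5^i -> [7, 35, 175, 875, 4375]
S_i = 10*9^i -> [10, 90, 810, 7290, 65610]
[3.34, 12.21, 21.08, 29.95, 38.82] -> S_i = 3.34 + 8.87*i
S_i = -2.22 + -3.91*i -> [-2.22, -6.13, -10.04, -13.95, -17.86]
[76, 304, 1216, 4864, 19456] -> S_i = 76*4^i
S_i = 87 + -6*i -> [87, 81, 75, 69, 63]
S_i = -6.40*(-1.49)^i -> [-6.4, 9.54, -14.21, 21.17, -31.54]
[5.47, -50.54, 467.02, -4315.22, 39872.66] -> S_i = 5.47*(-9.24)^i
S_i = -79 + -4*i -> [-79, -83, -87, -91, -95]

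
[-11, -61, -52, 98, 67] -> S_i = Random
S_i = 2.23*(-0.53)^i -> [2.23, -1.18, 0.63, -0.33, 0.18]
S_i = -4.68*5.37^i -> [-4.68, -25.13, -134.96, -724.72, -3891.73]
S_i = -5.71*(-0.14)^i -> [-5.71, 0.8, -0.11, 0.02, -0.0]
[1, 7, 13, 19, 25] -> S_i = 1 + 6*i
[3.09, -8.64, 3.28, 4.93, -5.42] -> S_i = Random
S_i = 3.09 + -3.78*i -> [3.09, -0.69, -4.47, -8.25, -12.03]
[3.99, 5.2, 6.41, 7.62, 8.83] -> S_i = 3.99 + 1.21*i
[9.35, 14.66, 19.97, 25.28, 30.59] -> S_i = 9.35 + 5.31*i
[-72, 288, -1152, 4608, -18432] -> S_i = -72*-4^i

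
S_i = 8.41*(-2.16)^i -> [8.41, -18.17, 39.24, -84.75, 183.07]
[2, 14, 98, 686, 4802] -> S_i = 2*7^i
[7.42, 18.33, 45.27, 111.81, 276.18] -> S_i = 7.42*2.47^i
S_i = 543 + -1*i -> [543, 542, 541, 540, 539]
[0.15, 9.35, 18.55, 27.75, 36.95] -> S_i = 0.15 + 9.20*i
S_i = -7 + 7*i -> [-7, 0, 7, 14, 21]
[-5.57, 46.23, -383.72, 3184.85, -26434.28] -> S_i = -5.57*(-8.30)^i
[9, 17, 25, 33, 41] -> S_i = 9 + 8*i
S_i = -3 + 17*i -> [-3, 14, 31, 48, 65]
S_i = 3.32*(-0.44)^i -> [3.32, -1.46, 0.64, -0.28, 0.12]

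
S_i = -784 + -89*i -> [-784, -873, -962, -1051, -1140]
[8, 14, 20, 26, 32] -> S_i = 8 + 6*i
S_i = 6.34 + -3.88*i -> [6.34, 2.46, -1.42, -5.3, -9.18]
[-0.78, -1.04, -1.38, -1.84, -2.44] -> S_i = -0.78*1.33^i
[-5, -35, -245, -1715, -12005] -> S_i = -5*7^i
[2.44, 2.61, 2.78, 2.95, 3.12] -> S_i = 2.44 + 0.17*i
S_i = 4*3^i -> [4, 12, 36, 108, 324]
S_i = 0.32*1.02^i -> [0.32, 0.33, 0.33, 0.34, 0.35]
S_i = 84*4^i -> [84, 336, 1344, 5376, 21504]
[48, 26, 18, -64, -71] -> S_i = Random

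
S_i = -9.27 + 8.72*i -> [-9.27, -0.55, 8.17, 16.89, 25.61]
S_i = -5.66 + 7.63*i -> [-5.66, 1.97, 9.6, 17.23, 24.86]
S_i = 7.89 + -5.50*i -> [7.89, 2.39, -3.11, -8.61, -14.11]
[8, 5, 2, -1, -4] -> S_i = 8 + -3*i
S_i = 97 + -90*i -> [97, 7, -83, -173, -263]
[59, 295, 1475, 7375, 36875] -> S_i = 59*5^i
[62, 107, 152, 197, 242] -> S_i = 62 + 45*i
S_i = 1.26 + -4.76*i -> [1.26, -3.5, -8.26, -13.02, -17.78]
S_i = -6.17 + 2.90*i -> [-6.17, -3.27, -0.37, 2.53, 5.43]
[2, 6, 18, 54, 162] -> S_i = 2*3^i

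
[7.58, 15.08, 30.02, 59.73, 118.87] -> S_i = 7.58*1.99^i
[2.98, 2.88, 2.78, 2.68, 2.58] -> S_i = 2.98 + -0.10*i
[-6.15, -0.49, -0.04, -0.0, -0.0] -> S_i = -6.15*0.08^i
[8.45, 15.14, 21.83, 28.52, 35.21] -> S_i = 8.45 + 6.69*i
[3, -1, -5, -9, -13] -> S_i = 3 + -4*i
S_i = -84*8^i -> [-84, -672, -5376, -43008, -344064]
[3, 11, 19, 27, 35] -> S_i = 3 + 8*i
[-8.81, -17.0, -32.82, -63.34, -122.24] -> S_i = -8.81*1.93^i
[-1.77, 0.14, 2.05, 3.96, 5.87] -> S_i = -1.77 + 1.91*i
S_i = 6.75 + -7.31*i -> [6.75, -0.56, -7.87, -15.18, -22.49]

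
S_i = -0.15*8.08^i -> [-0.15, -1.21, -9.79, -79.13, -639.35]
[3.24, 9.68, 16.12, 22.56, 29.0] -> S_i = 3.24 + 6.44*i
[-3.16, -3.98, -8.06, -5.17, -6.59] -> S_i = Random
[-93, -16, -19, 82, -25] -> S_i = Random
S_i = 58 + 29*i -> [58, 87, 116, 145, 174]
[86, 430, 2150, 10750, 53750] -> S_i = 86*5^i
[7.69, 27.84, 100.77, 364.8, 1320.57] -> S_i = 7.69*3.62^i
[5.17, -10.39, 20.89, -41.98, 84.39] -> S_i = 5.17*(-2.01)^i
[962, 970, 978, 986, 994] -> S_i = 962 + 8*i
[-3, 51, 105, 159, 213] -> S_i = -3 + 54*i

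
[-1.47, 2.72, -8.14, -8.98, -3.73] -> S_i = Random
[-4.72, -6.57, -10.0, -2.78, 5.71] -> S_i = Random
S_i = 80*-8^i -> [80, -640, 5120, -40960, 327680]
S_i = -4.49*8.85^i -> [-4.49, -39.74, -351.67, -3112.26, -27543.52]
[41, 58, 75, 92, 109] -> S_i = 41 + 17*i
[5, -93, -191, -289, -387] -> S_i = 5 + -98*i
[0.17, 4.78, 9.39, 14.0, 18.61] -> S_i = 0.17 + 4.61*i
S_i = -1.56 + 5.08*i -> [-1.56, 3.52, 8.6, 13.68, 18.76]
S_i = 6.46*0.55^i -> [6.46, 3.55, 1.95, 1.07, 0.59]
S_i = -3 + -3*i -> [-3, -6, -9, -12, -15]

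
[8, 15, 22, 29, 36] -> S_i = 8 + 7*i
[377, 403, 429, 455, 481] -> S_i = 377 + 26*i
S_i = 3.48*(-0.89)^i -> [3.48, -3.1, 2.76, -2.45, 2.18]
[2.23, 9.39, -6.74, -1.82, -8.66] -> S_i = Random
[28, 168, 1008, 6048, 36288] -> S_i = 28*6^i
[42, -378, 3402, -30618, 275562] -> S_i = 42*-9^i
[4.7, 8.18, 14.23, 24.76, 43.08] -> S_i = 4.70*1.74^i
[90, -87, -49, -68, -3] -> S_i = Random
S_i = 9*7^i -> [9, 63, 441, 3087, 21609]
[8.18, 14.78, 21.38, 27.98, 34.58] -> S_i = 8.18 + 6.60*i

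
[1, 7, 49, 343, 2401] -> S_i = 1*7^i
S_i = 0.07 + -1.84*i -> [0.07, -1.77, -3.61, -5.45, -7.29]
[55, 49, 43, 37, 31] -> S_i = 55 + -6*i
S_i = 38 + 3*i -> [38, 41, 44, 47, 50]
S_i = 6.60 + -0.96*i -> [6.6, 5.64, 4.68, 3.72, 2.76]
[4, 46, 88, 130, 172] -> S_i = 4 + 42*i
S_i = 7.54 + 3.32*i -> [7.54, 10.86, 14.18, 17.5, 20.82]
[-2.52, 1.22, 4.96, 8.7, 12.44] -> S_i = -2.52 + 3.74*i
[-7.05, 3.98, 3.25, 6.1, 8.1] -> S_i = Random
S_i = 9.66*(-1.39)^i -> [9.66, -13.43, 18.66, -25.94, 36.06]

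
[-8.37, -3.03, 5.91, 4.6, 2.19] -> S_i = Random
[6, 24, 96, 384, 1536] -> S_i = 6*4^i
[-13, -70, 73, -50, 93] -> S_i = Random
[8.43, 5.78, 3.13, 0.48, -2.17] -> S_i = 8.43 + -2.65*i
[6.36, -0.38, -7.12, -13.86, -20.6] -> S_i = 6.36 + -6.74*i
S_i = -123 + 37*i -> [-123, -86, -49, -12, 25]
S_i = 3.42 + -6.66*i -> [3.42, -3.24, -9.9, -16.56, -23.22]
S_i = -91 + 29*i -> [-91, -62, -33, -4, 25]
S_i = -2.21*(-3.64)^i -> [-2.21, 8.04, -29.28, 106.59, -387.97]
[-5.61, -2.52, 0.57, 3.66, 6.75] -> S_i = -5.61 + 3.09*i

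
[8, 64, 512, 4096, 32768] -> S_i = 8*8^i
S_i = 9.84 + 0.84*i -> [9.84, 10.68, 11.52, 12.36, 13.2]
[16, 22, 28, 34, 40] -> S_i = 16 + 6*i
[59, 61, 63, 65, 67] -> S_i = 59 + 2*i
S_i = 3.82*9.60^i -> [3.82, 36.67, 352.05, 3379.69, 32445.04]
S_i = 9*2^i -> [9, 18, 36, 72, 144]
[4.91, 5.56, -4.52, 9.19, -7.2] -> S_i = Random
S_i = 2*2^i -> [2, 4, 8, 16, 32]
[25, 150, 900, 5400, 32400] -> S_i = 25*6^i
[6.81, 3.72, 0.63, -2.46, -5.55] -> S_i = 6.81 + -3.09*i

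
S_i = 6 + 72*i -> [6, 78, 150, 222, 294]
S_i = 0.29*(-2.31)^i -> [0.29, -0.67, 1.55, -3.57, 8.26]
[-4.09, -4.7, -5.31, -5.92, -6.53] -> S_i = -4.09 + -0.61*i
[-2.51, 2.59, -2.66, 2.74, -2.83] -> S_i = -2.51*(-1.03)^i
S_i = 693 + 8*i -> [693, 701, 709, 717, 725]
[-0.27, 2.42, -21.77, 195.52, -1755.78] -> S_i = -0.27*(-8.98)^i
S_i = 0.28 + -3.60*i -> [0.28, -3.32, -6.92, -10.52, -14.12]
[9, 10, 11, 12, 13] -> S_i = 9 + 1*i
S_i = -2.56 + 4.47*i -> [-2.56, 1.91, 6.38, 10.85, 15.32]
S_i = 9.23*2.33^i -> [9.23, 21.51, 50.11, 116.75, 272.04]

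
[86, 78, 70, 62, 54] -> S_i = 86 + -8*i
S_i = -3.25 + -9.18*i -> [-3.25, -12.43, -21.61, -30.79, -39.97]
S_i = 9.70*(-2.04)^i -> [9.7, -19.79, 40.37, -82.35, 167.99]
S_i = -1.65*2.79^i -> [-1.65, -4.6, -12.84, -35.83, -99.98]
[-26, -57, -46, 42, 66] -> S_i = Random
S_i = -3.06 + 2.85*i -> [-3.06, -0.21, 2.64, 5.49, 8.34]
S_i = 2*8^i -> [2, 16, 128, 1024, 8192]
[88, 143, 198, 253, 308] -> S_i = 88 + 55*i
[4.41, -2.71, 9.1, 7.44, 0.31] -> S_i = Random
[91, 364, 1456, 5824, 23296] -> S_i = 91*4^i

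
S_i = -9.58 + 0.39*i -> [-9.58, -9.19, -8.8, -8.41, -8.02]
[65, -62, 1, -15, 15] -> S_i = Random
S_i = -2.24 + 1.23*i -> [-2.24, -1.01, 0.22, 1.45, 2.68]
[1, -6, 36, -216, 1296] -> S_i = 1*-6^i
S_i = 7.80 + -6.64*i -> [7.8, 1.16, -5.48, -12.12, -18.76]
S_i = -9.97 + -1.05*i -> [-9.97, -11.02, -12.07, -13.12, -14.17]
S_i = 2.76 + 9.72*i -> [2.76, 12.48, 22.2, 31.92, 41.64]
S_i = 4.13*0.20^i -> [4.13, 0.83, 0.17, 0.03, 0.01]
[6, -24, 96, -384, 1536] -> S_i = 6*-4^i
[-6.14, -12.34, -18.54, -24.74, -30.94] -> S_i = -6.14 + -6.20*i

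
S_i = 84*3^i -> [84, 252, 756, 2268, 6804]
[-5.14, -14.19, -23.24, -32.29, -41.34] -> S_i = -5.14 + -9.05*i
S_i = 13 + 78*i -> [13, 91, 169, 247, 325]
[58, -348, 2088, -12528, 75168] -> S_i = 58*-6^i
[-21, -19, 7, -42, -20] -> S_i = Random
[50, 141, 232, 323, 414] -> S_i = 50 + 91*i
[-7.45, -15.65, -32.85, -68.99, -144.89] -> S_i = -7.45*2.10^i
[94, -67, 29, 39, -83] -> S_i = Random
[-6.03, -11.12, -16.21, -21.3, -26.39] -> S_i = -6.03 + -5.09*i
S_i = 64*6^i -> [64, 384, 2304, 13824, 82944]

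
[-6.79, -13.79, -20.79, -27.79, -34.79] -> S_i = -6.79 + -7.00*i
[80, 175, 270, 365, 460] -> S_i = 80 + 95*i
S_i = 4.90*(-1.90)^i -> [4.9, -9.31, 17.69, -33.61, 63.86]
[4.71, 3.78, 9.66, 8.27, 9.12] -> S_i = Random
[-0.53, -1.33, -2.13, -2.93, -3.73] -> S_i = -0.53 + -0.80*i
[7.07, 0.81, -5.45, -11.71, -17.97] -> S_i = 7.07 + -6.26*i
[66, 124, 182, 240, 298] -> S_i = 66 + 58*i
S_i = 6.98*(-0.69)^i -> [6.98, -4.82, 3.32, -2.29, 1.58]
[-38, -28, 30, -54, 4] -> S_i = Random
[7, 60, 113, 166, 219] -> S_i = 7 + 53*i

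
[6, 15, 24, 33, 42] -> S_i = 6 + 9*i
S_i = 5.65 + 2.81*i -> [5.65, 8.46, 11.27, 14.08, 16.89]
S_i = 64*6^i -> [64, 384, 2304, 13824, 82944]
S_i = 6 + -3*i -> [6, 3, 0, -3, -6]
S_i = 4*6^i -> [4, 24, 144, 864, 5184]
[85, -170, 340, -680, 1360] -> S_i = 85*-2^i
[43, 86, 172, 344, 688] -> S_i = 43*2^i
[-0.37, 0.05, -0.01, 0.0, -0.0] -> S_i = -0.37*(-0.13)^i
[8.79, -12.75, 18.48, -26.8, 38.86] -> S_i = 8.79*(-1.45)^i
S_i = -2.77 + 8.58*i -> [-2.77, 5.81, 14.39, 22.97, 31.55]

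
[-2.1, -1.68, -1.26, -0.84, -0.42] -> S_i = -2.10 + 0.42*i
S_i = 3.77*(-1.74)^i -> [3.77, -6.56, 11.41, -19.86, 34.56]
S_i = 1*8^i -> [1, 8, 64, 512, 4096]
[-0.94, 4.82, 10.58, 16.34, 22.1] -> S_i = -0.94 + 5.76*i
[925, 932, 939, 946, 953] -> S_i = 925 + 7*i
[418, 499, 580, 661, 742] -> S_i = 418 + 81*i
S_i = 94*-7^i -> [94, -658, 4606, -32242, 225694]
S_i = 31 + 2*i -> [31, 33, 35, 37, 39]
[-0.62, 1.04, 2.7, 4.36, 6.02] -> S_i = -0.62 + 1.66*i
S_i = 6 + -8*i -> [6, -2, -10, -18, -26]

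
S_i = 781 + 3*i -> [781, 784, 787, 790, 793]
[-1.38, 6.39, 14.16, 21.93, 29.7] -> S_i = -1.38 + 7.77*i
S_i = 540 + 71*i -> [540, 611, 682, 753, 824]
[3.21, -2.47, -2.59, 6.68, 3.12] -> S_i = Random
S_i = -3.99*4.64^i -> [-3.99, -18.51, -85.9, -398.59, -1849.46]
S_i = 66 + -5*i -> [66, 61, 56, 51, 46]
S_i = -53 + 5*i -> [-53, -48, -43, -38, -33]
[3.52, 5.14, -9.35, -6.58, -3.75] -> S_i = Random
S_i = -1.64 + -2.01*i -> [-1.64, -3.65, -5.66, -7.67, -9.68]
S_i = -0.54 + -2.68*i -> [-0.54, -3.22, -5.9, -8.58, -11.26]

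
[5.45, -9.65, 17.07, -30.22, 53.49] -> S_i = 5.45*(-1.77)^i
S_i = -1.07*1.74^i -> [-1.07, -1.86, -3.24, -5.64, -9.81]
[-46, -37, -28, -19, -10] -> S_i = -46 + 9*i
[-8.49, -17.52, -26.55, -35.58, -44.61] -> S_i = -8.49 + -9.03*i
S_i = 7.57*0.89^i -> [7.57, 6.74, 6.0, 5.34, 4.75]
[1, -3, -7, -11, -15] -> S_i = 1 + -4*i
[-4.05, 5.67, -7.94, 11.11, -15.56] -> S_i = -4.05*(-1.40)^i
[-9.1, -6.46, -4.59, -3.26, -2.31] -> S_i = -9.10*0.71^i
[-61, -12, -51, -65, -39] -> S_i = Random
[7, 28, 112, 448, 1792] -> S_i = 7*4^i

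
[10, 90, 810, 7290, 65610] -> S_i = 10*9^i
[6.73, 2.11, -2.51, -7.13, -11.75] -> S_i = 6.73 + -4.62*i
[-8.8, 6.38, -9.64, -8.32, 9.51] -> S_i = Random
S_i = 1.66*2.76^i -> [1.66, 4.58, 12.65, 34.9, 96.33]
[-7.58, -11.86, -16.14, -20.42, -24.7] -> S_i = -7.58 + -4.28*i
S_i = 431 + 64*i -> [431, 495, 559, 623, 687]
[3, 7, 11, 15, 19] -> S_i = 3 + 4*i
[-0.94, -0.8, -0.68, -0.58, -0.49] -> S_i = -0.94*0.85^i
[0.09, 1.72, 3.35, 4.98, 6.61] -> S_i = 0.09 + 1.63*i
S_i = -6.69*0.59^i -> [-6.69, -3.95, -2.33, -1.37, -0.81]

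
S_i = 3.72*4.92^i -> [3.72, 18.3, 90.05, 443.04, 2179.73]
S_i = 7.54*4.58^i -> [7.54, 34.53, 158.16, 724.38, 3317.67]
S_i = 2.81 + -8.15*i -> [2.81, -5.34, -13.49, -21.64, -29.79]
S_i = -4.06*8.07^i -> [-4.06, -32.76, -264.41, -2133.77, -17219.49]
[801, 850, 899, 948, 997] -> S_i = 801 + 49*i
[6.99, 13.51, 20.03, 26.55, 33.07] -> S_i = 6.99 + 6.52*i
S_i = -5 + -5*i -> [-5, -10, -15, -20, -25]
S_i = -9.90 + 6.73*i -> [-9.9, -3.17, 3.56, 10.29, 17.02]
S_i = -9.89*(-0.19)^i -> [-9.89, 1.88, -0.36, 0.07, -0.01]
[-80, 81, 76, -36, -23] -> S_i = Random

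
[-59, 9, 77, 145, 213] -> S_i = -59 + 68*i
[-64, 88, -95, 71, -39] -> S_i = Random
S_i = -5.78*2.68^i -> [-5.78, -15.49, -41.51, -111.26, -298.17]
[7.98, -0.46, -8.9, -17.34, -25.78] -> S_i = 7.98 + -8.44*i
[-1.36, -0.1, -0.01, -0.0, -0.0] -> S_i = -1.36*0.07^i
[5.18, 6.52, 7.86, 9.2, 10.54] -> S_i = 5.18 + 1.34*i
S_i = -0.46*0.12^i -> [-0.46, -0.06, -0.01, -0.0, -0.0]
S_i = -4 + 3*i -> [-4, -1, 2, 5, 8]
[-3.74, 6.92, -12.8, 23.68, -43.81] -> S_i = -3.74*(-1.85)^i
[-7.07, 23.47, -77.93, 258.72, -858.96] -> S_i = -7.07*(-3.32)^i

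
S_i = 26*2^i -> [26, 52, 104, 208, 416]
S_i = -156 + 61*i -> [-156, -95, -34, 27, 88]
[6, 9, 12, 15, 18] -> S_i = 6 + 3*i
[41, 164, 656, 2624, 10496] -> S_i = 41*4^i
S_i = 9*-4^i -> [9, -36, 144, -576, 2304]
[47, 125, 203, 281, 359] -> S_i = 47 + 78*i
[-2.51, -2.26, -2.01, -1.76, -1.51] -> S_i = -2.51 + 0.25*i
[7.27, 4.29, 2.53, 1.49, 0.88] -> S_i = 7.27*0.59^i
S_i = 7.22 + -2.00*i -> [7.22, 5.22, 3.22, 1.22, -0.78]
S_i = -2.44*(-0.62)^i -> [-2.44, 1.51, -0.94, 0.58, -0.36]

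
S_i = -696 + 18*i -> [-696, -678, -660, -642, -624]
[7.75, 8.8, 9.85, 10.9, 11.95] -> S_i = 7.75 + 1.05*i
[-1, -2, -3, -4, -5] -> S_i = -1 + -1*i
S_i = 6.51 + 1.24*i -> [6.51, 7.75, 8.99, 10.23, 11.47]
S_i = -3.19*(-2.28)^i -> [-3.19, 7.27, -16.58, 37.81, -86.2]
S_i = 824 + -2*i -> [824, 822, 820, 818, 816]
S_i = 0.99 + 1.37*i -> [0.99, 2.36, 3.73, 5.1, 6.47]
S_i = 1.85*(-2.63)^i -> [1.85, -4.87, 12.8, -33.65, 88.51]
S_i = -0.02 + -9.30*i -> [-0.02, -9.32, -18.62, -27.92, -37.22]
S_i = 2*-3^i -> [2, -6, 18, -54, 162]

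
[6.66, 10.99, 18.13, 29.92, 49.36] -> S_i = 6.66*1.65^i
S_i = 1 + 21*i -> [1, 22, 43, 64, 85]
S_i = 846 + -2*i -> [846, 844, 842, 840, 838]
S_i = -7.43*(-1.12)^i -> [-7.43, 8.32, -9.32, 10.44, -11.69]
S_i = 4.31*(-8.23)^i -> [4.31, -35.47, 291.93, -2402.57, 19773.18]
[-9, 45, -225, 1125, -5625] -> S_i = -9*-5^i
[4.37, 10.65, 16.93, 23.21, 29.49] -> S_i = 4.37 + 6.28*i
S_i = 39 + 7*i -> [39, 46, 53, 60, 67]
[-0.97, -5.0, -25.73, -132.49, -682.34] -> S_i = -0.97*5.15^i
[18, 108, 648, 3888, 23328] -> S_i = 18*6^i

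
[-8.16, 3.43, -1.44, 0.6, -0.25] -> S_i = -8.16*(-0.42)^i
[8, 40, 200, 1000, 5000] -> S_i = 8*5^i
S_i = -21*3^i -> [-21, -63, -189, -567, -1701]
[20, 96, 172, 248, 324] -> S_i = 20 + 76*i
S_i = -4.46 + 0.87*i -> [-4.46, -3.59, -2.72, -1.85, -0.98]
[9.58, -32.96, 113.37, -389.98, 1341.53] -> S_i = 9.58*(-3.44)^i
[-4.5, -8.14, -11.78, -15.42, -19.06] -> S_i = -4.50 + -3.64*i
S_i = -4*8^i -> [-4, -32, -256, -2048, -16384]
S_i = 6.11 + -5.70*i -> [6.11, 0.41, -5.29, -10.99, -16.69]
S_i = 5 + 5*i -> [5, 10, 15, 20, 25]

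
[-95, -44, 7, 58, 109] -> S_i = -95 + 51*i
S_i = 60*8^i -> [60, 480, 3840, 30720, 245760]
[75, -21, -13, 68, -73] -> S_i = Random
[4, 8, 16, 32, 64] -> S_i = 4*2^i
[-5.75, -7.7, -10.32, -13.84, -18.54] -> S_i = -5.75*1.34^i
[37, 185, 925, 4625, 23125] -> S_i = 37*5^i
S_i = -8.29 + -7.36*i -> [-8.29, -15.65, -23.01, -30.37, -37.73]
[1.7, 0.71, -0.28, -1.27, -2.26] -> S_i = 1.70 + -0.99*i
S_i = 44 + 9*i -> [44, 53, 62, 71, 80]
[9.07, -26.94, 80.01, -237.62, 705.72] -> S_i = 9.07*(-2.97)^i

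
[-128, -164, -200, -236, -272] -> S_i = -128 + -36*i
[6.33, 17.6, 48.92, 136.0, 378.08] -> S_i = 6.33*2.78^i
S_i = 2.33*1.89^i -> [2.33, 4.4, 8.32, 15.73, 29.73]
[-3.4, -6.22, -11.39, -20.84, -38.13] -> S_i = -3.40*1.83^i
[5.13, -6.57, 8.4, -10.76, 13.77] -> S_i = 5.13*(-1.28)^i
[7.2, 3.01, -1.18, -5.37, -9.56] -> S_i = 7.20 + -4.19*i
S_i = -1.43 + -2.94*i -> [-1.43, -4.37, -7.31, -10.25, -13.19]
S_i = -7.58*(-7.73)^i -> [-7.58, 58.59, -452.93, 3501.13, -27063.7]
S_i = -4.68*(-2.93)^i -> [-4.68, 13.71, -40.18, 117.72, -344.92]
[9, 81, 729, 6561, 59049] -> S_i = 9*9^i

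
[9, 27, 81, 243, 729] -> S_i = 9*3^i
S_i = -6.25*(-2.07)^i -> [-6.25, 12.94, -26.78, 55.44, -114.75]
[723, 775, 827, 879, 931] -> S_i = 723 + 52*i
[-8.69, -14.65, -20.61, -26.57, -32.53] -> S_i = -8.69 + -5.96*i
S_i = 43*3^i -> [43, 129, 387, 1161, 3483]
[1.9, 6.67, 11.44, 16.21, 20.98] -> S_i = 1.90 + 4.77*i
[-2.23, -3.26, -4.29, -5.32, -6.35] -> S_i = -2.23 + -1.03*i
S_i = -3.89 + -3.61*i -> [-3.89, -7.5, -11.11, -14.72, -18.33]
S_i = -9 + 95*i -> [-9, 86, 181, 276, 371]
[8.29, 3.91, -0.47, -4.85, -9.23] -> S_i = 8.29 + -4.38*i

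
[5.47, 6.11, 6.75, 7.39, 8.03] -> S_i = 5.47 + 0.64*i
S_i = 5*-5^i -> [5, -25, 125, -625, 3125]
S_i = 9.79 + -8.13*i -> [9.79, 1.66, -6.47, -14.6, -22.73]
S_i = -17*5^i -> [-17, -85, -425, -2125, -10625]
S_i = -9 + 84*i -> [-9, 75, 159, 243, 327]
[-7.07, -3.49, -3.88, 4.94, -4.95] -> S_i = Random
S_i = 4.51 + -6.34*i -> [4.51, -1.83, -8.17, -14.51, -20.85]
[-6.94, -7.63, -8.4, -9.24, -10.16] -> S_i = -6.94*1.10^i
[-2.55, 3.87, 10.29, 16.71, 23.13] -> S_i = -2.55 + 6.42*i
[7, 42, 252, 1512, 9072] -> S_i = 7*6^i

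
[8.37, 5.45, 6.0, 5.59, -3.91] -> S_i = Random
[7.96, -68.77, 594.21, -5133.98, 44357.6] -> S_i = 7.96*(-8.64)^i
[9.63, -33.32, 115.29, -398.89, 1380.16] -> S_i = 9.63*(-3.46)^i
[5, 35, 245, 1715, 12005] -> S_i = 5*7^i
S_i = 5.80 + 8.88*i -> [5.8, 14.68, 23.56, 32.44, 41.32]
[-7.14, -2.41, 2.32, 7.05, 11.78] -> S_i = -7.14 + 4.73*i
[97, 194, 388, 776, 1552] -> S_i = 97*2^i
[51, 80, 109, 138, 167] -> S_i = 51 + 29*i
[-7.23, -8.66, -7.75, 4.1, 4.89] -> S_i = Random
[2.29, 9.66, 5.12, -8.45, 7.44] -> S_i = Random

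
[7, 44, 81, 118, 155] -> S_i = 7 + 37*i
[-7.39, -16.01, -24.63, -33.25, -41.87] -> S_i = -7.39 + -8.62*i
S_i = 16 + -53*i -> [16, -37, -90, -143, -196]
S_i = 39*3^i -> [39, 117, 351, 1053, 3159]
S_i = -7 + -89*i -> [-7, -96, -185, -274, -363]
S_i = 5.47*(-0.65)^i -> [5.47, -3.56, 2.31, -1.5, 0.98]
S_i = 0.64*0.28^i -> [0.64, 0.18, 0.05, 0.01, 0.0]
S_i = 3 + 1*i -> [3, 4, 5, 6, 7]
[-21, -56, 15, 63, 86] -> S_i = Random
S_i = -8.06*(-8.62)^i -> [-8.06, 69.48, -598.89, 5162.46, -44500.42]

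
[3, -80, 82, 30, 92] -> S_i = Random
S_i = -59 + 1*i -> [-59, -58, -57, -56, -55]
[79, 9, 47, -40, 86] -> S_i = Random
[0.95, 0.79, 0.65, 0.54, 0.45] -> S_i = 0.95*0.83^i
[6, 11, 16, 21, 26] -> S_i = 6 + 5*i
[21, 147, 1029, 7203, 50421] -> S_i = 21*7^i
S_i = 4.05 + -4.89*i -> [4.05, -0.84, -5.73, -10.62, -15.51]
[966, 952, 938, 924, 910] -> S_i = 966 + -14*i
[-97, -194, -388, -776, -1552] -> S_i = -97*2^i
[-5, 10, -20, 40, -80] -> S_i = -5*-2^i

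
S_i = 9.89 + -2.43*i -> [9.89, 7.46, 5.03, 2.6, 0.17]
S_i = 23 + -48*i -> [23, -25, -73, -121, -169]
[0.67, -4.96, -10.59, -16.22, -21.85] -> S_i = 0.67 + -5.63*i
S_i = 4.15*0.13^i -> [4.15, 0.54, 0.07, 0.01, 0.0]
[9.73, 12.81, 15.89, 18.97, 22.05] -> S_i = 9.73 + 3.08*i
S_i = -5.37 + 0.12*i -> [-5.37, -5.25, -5.13, -5.01, -4.89]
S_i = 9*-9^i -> [9, -81, 729, -6561, 59049]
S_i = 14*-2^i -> [14, -28, 56, -112, 224]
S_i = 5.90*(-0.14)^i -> [5.9, -0.83, 0.12, -0.02, 0.0]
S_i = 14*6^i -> [14, 84, 504, 3024, 18144]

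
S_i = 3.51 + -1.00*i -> [3.51, 2.51, 1.51, 0.51, -0.49]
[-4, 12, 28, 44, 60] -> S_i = -4 + 16*i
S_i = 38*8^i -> [38, 304, 2432, 19456, 155648]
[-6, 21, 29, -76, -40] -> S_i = Random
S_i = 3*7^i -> [3, 21, 147, 1029, 7203]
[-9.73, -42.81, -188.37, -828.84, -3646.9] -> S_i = -9.73*4.40^i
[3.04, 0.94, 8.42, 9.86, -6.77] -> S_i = Random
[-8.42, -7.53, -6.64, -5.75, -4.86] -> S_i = -8.42 + 0.89*i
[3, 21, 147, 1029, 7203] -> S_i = 3*7^i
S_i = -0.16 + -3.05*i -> [-0.16, -3.21, -6.26, -9.31, -12.36]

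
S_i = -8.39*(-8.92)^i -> [-8.39, 74.84, -667.56, 5954.65, -53115.51]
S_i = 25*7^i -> [25, 175, 1225, 8575, 60025]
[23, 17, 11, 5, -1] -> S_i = 23 + -6*i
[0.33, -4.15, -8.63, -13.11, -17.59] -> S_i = 0.33 + -4.48*i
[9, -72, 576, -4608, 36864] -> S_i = 9*-8^i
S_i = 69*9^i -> [69, 621, 5589, 50301, 452709]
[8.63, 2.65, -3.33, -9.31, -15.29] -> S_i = 8.63 + -5.98*i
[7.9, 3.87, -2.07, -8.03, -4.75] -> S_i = Random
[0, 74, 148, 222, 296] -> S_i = 0 + 74*i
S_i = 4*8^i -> [4, 32, 256, 2048, 16384]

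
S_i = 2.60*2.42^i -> [2.6, 6.29, 15.23, 36.85, 89.17]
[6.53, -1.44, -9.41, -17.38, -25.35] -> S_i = 6.53 + -7.97*i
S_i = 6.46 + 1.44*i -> [6.46, 7.9, 9.34, 10.78, 12.22]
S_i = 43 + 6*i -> [43, 49, 55, 61, 67]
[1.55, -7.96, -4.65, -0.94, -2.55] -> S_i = Random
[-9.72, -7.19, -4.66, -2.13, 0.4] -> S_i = -9.72 + 2.53*i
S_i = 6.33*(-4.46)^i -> [6.33, -28.23, 125.91, -561.58, 2504.63]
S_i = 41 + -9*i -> [41, 32, 23, 14, 5]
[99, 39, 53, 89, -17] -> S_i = Random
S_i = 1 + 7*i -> [1, 8, 15, 22, 29]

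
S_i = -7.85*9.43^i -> [-7.85, -74.03, -698.06, -6582.71, -62074.96]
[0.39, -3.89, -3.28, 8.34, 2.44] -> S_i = Random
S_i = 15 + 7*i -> [15, 22, 29, 36, 43]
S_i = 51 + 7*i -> [51, 58, 65, 72, 79]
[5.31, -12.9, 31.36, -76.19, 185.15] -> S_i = 5.31*(-2.43)^i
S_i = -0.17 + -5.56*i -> [-0.17, -5.73, -11.29, -16.85, -22.41]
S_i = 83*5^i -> [83, 415, 2075, 10375, 51875]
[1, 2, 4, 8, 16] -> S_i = 1*2^i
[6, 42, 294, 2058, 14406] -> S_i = 6*7^i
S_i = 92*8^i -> [92, 736, 5888, 47104, 376832]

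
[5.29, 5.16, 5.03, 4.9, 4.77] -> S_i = 5.29 + -0.13*i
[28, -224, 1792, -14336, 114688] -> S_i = 28*-8^i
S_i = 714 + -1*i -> [714, 713, 712, 711, 710]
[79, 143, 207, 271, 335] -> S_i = 79 + 64*i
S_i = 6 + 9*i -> [6, 15, 24, 33, 42]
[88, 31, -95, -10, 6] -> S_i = Random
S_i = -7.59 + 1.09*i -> [-7.59, -6.5, -5.41, -4.32, -3.23]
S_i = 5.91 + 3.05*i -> [5.91, 8.96, 12.01, 15.06, 18.11]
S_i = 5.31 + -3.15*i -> [5.31, 2.16, -0.99, -4.14, -7.29]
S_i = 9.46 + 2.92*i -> [9.46, 12.38, 15.3, 18.22, 21.14]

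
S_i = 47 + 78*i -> [47, 125, 203, 281, 359]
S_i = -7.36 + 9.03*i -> [-7.36, 1.67, 10.7, 19.73, 28.76]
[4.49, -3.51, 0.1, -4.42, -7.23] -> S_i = Random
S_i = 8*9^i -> [8, 72, 648, 5832, 52488]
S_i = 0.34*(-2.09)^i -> [0.34, -0.71, 1.49, -3.1, 6.49]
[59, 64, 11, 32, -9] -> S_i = Random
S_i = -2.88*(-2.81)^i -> [-2.88, 8.09, -22.74, 63.9, -179.56]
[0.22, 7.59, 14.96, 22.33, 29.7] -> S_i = 0.22 + 7.37*i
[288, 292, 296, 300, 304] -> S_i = 288 + 4*i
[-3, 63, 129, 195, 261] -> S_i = -3 + 66*i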